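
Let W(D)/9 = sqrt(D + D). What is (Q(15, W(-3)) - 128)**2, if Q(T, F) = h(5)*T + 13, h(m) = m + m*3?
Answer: 34225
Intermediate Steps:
h(m) = 4*m (h(m) = m + 3*m = 4*m)
W(D) = 9*sqrt(2)*sqrt(D) (W(D) = 9*sqrt(D + D) = 9*sqrt(2*D) = 9*(sqrt(2)*sqrt(D)) = 9*sqrt(2)*sqrt(D))
Q(T, F) = 13 + 20*T (Q(T, F) = (4*5)*T + 13 = 20*T + 13 = 13 + 20*T)
(Q(15, W(-3)) - 128)**2 = ((13 + 20*15) - 128)**2 = ((13 + 300) - 128)**2 = (313 - 128)**2 = 185**2 = 34225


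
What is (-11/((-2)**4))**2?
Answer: 121/256 ≈ 0.47266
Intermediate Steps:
(-11/((-2)**4))**2 = (-11/16)**2 = 121/256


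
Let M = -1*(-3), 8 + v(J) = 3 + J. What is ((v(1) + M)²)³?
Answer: 1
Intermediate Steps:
v(J) = -5 + J (v(J) = -8 + (3 + J) = -5 + J)
M = 3
((v(1) + M)²)³ = (((-5 + 1) + 3)²)³ = ((-4 + 3)²)³ = ((-1)²)³ = 1³ = 1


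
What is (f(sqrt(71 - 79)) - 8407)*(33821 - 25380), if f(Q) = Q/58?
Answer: -70963487 + 8441*I*sqrt(2)/29 ≈ -7.0963e+7 + 411.63*I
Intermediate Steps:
f(Q) = Q/58 (f(Q) = Q*(1/58) = Q/58)
(f(sqrt(71 - 79)) - 8407)*(33821 - 25380) = (sqrt(71 - 79)/58 - 8407)*(33821 - 25380) = (sqrt(-8)/58 - 8407)*8441 = ((2*I*sqrt(2))/58 - 8407)*8441 = (I*sqrt(2)/29 - 8407)*8441 = (-8407 + I*sqrt(2)/29)*8441 = -70963487 + 8441*I*sqrt(2)/29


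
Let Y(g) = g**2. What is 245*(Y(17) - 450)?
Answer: -39445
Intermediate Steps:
245*(Y(17) - 450) = 245*(17**2 - 450) = 245*(289 - 450) = 245*(-161) = -39445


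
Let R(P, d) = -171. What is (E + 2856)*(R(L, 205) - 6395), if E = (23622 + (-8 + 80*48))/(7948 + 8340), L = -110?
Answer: -76405229453/4072 ≈ -1.8764e+7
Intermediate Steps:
E = 13727/8144 (E = (23622 + (-8 + 3840))/16288 = (23622 + 3832)*(1/16288) = 27454*(1/16288) = 13727/8144 ≈ 1.6855)
(E + 2856)*(R(L, 205) - 6395) = (13727/8144 + 2856)*(-171 - 6395) = (23272991/8144)*(-6566) = -76405229453/4072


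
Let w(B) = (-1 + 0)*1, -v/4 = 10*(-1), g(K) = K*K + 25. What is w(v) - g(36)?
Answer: -1322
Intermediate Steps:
g(K) = 25 + K² (g(K) = K² + 25 = 25 + K²)
v = 40 (v = -40*(-1) = -4*(-10) = 40)
w(B) = -1 (w(B) = -1*1 = -1)
w(v) - g(36) = -1 - (25 + 36²) = -1 - (25 + 1296) = -1 - 1*1321 = -1 - 1321 = -1322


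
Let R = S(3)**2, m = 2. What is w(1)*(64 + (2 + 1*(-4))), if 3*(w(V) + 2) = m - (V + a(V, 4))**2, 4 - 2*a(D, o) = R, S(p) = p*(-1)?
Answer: -775/6 ≈ -129.17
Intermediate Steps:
S(p) = -p
R = 9 (R = (-1*3)**2 = (-3)**2 = 9)
a(D, o) = -5/2 (a(D, o) = 2 - 1/2*9 = 2 - 9/2 = -5/2)
w(V) = -4/3 - (-5/2 + V)**2/3 (w(V) = -2 + (2 - (V - 5/2)**2)/3 = -2 + (2 - (-5/2 + V)**2)/3 = -2 + (2/3 - (-5/2 + V)**2/3) = -4/3 - (-5/2 + V)**2/3)
w(1)*(64 + (2 + 1*(-4))) = (-4/3 - (-5 + 2*1)**2/12)*(64 + (2 + 1*(-4))) = (-4/3 - (-5 + 2)**2/12)*(64 + (2 - 4)) = (-4/3 - 1/12*(-3)**2)*(64 - 2) = (-4/3 - 1/12*9)*62 = (-4/3 - 3/4)*62 = -25/12*62 = -775/6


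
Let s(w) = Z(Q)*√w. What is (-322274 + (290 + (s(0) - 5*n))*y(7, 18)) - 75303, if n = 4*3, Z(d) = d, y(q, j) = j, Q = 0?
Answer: -393437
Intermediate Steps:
n = 12
s(w) = 0 (s(w) = 0*√w = 0)
(-322274 + (290 + (s(0) - 5*n))*y(7, 18)) - 75303 = (-322274 + (290 + (0 - 5*12))*18) - 75303 = (-322274 + (290 + (0 - 60))*18) - 75303 = (-322274 + (290 - 60)*18) - 75303 = (-322274 + 230*18) - 75303 = (-322274 + 4140) - 75303 = -318134 - 75303 = -393437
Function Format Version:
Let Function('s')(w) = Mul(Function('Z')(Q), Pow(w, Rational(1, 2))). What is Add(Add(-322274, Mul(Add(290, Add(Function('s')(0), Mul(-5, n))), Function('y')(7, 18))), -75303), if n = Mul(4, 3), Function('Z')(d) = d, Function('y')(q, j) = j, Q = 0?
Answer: -393437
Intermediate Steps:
n = 12
Function('s')(w) = 0 (Function('s')(w) = Mul(0, Pow(w, Rational(1, 2))) = 0)
Add(Add(-322274, Mul(Add(290, Add(Function('s')(0), Mul(-5, n))), Function('y')(7, 18))), -75303) = Add(Add(-322274, Mul(Add(290, Add(0, Mul(-5, 12))), 18)), -75303) = Add(Add(-322274, Mul(Add(290, Add(0, -60)), 18)), -75303) = Add(Add(-322274, Mul(Add(290, -60), 18)), -75303) = Add(Add(-322274, Mul(230, 18)), -75303) = Add(Add(-322274, 4140), -75303) = Add(-318134, -75303) = -393437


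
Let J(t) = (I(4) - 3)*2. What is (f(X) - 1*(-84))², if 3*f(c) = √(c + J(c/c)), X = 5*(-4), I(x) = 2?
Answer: (252 + I*√22)²/9 ≈ 7053.6 + 262.66*I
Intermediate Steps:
X = -20
J(t) = -2 (J(t) = (2 - 3)*2 = -1*2 = -2)
f(c) = √(-2 + c)/3 (f(c) = √(c - 2)/3 = √(-2 + c)/3)
(f(X) - 1*(-84))² = (√(-2 - 20)/3 - 1*(-84))² = (√(-22)/3 + 84)² = ((I*√22)/3 + 84)² = (I*√22/3 + 84)² = (84 + I*√22/3)²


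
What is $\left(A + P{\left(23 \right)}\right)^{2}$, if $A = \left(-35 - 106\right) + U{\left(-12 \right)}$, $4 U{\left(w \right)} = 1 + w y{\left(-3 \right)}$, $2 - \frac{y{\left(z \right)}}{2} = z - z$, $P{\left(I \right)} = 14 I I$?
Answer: $\frac{841754169}{16} \approx 5.261 \cdot 10^{7}$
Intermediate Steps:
$P{\left(I \right)} = 14 I^{2}$
$y{\left(z \right)} = 4$ ($y{\left(z \right)} = 4 - 2 \left(z - z\right) = 4 - 0 = 4 + 0 = 4$)
$U{\left(w \right)} = \frac{1}{4} + w$ ($U{\left(w \right)} = \frac{1 + w 4}{4} = \frac{1 + 4 w}{4} = \frac{1}{4} + w$)
$A = - \frac{611}{4}$ ($A = \left(-35 - 106\right) + \left(\frac{1}{4} - 12\right) = -141 - \frac{47}{4} = - \frac{611}{4} \approx -152.75$)
$\left(A + P{\left(23 \right)}\right)^{2} = \left(- \frac{611}{4} + 14 \cdot 23^{2}\right)^{2} = \left(- \frac{611}{4} + 14 \cdot 529\right)^{2} = \left(- \frac{611}{4} + 7406\right)^{2} = \left(\frac{29013}{4}\right)^{2} = \frac{841754169}{16}$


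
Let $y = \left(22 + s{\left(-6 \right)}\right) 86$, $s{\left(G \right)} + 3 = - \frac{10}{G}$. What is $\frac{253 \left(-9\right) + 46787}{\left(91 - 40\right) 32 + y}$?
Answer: $\frac{66765}{5114} \approx 13.055$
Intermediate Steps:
$s{\left(G \right)} = -3 - \frac{10}{G}$
$y = \frac{5332}{3}$ ($y = \left(22 - \left(3 + \frac{10}{-6}\right)\right) 86 = \left(22 - \frac{4}{3}\right) 86 = \frac{62}{3} \cdot 86 = \frac{5332}{3} \approx 1777.3$)
$\frac{253 \left(-9\right) + 46787}{\left(91 - 40\right) 32 + y} = \frac{253 \left(-9\right) + 46787}{\left(91 - 40\right) 32 + \frac{5332}{3}} = \frac{-2277 + 46787}{51 \cdot 32 + \frac{5332}{3}} = \frac{44510}{1632 + \frac{5332}{3}} = \frac{44510}{\frac{10228}{3}} = 44510 \cdot \frac{3}{10228} = \frac{66765}{5114}$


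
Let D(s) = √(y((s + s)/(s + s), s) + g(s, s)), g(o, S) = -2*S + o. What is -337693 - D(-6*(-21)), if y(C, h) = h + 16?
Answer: -337697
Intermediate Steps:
y(C, h) = 16 + h
g(o, S) = o - 2*S
D(s) = 4 (D(s) = √((16 + s) + (s - 2*s)) = √((16 + s) - s) = √16 = 4)
-337693 - D(-6*(-21)) = -337693 - 1*4 = -337693 - 4 = -337697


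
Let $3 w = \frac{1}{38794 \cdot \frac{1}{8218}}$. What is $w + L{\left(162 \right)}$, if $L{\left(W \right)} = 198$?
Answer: $\frac{1646561}{8313} \approx 198.07$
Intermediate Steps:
$w = \frac{587}{8313}$ ($w = \frac{1}{3 \cdot \frac{38794}{8218}} = \frac{1}{3 \cdot 38794 \cdot \frac{1}{8218}} = \frac{1}{3 \cdot \frac{2771}{587}} = \frac{1}{3} \cdot \frac{587}{2771} = \frac{587}{8313} \approx 0.070612$)
$w + L{\left(162 \right)} = \frac{587}{8313} + 198 = \frac{1646561}{8313}$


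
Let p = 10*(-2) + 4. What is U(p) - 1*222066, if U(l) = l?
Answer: -222082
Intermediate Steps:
p = -16 (p = -20 + 4 = -16)
U(p) - 1*222066 = -16 - 1*222066 = -16 - 222066 = -222082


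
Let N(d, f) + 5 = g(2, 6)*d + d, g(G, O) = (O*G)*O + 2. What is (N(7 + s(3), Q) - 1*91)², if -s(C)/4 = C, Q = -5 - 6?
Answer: 221841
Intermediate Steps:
Q = -11
s(C) = -4*C
g(G, O) = 2 + G*O² (g(G, O) = (G*O)*O + 2 = G*O² + 2 = 2 + G*O²)
N(d, f) = -5 + 75*d (N(d, f) = -5 + ((2 + 2*6²)*d + d) = -5 + ((2 + 2*36)*d + d) = -5 + ((2 + 72)*d + d) = -5 + (74*d + d) = -5 + 75*d)
(N(7 + s(3), Q) - 1*91)² = ((-5 + 75*(7 - 4*3)) - 1*91)² = ((-5 + 75*(7 - 12)) - 91)² = ((-5 + 75*(-5)) - 91)² = ((-5 - 375) - 91)² = (-380 - 91)² = (-471)² = 221841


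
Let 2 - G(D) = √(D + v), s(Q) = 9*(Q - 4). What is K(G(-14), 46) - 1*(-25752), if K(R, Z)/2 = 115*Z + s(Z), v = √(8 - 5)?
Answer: 37088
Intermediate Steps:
v = √3 ≈ 1.7320
s(Q) = -36 + 9*Q (s(Q) = 9*(-4 + Q) = -36 + 9*Q)
G(D) = 2 - √(D + √3)
K(R, Z) = -72 + 248*Z (K(R, Z) = 2*(115*Z + (-36 + 9*Z)) = 2*(-36 + 124*Z) = -72 + 248*Z)
K(G(-14), 46) - 1*(-25752) = (-72 + 248*46) - 1*(-25752) = (-72 + 11408) + 25752 = 11336 + 25752 = 37088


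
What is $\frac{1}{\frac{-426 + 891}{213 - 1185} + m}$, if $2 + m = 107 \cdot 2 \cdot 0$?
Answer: $- \frac{324}{803} \approx -0.40349$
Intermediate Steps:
$m = -2$ ($m = -2 + 107 \cdot 2 \cdot 0 = -2 + 107 \cdot 0 = -2 + 0 = -2$)
$\frac{1}{\frac{-426 + 891}{213 - 1185} + m} = \frac{1}{\frac{-426 + 891}{213 - 1185} - 2} = \frac{1}{\frac{465}{-972} - 2} = \frac{1}{465 \left(- \frac{1}{972}\right) - 2} = \frac{1}{- \frac{155}{324} - 2} = \frac{1}{- \frac{803}{324}} = - \frac{324}{803}$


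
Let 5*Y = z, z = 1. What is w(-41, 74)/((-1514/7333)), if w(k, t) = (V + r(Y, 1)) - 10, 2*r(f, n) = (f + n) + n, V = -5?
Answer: 1019287/15140 ≈ 67.324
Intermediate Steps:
Y = 1/5 (Y = (1/5)*1 = 1/5 ≈ 0.20000)
r(f, n) = n + f/2 (r(f, n) = ((f + n) + n)/2 = (f + 2*n)/2 = n + f/2)
w(k, t) = -139/10 (w(k, t) = (-5 + (1 + (1/2)*(1/5))) - 10 = (-5 + (1 + 1/10)) - 10 = (-5 + 11/10) - 10 = -39/10 - 10 = -139/10)
w(-41, 74)/((-1514/7333)) = -139/(10*((-1514/7333))) = -139/(10*((-1514*1/7333))) = -139/(10*(-1514/7333)) = -139/10*(-7333/1514) = 1019287/15140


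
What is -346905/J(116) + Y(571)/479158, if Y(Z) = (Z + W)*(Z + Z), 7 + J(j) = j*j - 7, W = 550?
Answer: -5731311521/247724686 ≈ -23.136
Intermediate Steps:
J(j) = -14 + j**2 (J(j) = -7 + (j*j - 7) = -7 + (j**2 - 7) = -7 + (-7 + j**2) = -14 + j**2)
Y(Z) = 2*Z*(550 + Z) (Y(Z) = (Z + 550)*(Z + Z) = (550 + Z)*(2*Z) = 2*Z*(550 + Z))
-346905/J(116) + Y(571)/479158 = -346905/(-14 + 116**2) + (2*571*(550 + 571))/479158 = -346905/(-14 + 13456) + (2*571*1121)*(1/479158) = -346905/13442 + 1280182*(1/479158) = -346905*1/13442 + 640091/239579 = -26685/1034 + 640091/239579 = -5731311521/247724686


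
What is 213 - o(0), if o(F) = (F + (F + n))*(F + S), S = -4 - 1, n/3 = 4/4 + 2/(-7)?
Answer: 1566/7 ≈ 223.71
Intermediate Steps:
n = 15/7 (n = 3*(4/4 + 2/(-7)) = 3*(4*(¼) + 2*(-⅐)) = 3*(1 - 2/7) = 3*(5/7) = 15/7 ≈ 2.1429)
S = -5
o(F) = (-5 + F)*(15/7 + 2*F) (o(F) = (F + (F + 15/7))*(F - 5) = (F + (15/7 + F))*(-5 + F) = (15/7 + 2*F)*(-5 + F) = (-5 + F)*(15/7 + 2*F))
213 - o(0) = 213 - (-75/7 + 2*0² - 55/7*0) = 213 - (-75/7 + 2*0 + 0) = 213 - (-75/7 + 0 + 0) = 213 - 1*(-75/7) = 213 + 75/7 = 1566/7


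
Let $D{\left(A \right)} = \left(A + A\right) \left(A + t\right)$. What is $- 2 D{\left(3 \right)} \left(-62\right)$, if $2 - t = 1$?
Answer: $2976$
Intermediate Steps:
$t = 1$ ($t = 2 - 1 = 1$)
$D{\left(A \right)} = 2 A \left(1 + A\right)$ ($D{\left(A \right)} = \left(A + A\right) \left(A + 1\right) = 2 A \left(1 + A\right)$)
$- 2 D{\left(3 \right)} \left(-62\right) = - 2 \cdot 2 \cdot 3 \left(1 + 3\right) \left(-62\right) = - 2 \cdot 2 \cdot 3 \cdot 4 \left(-62\right) = \left(-2\right) 24 \left(-62\right) = \left(-48\right) \left(-62\right) = 2976$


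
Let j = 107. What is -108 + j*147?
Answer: 15621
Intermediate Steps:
-108 + j*147 = -108 + 107*147 = -108 + 15729 = 15621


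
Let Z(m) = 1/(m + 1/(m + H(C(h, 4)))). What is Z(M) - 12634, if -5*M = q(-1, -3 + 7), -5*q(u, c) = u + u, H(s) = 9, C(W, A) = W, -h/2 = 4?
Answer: -2255911/179 ≈ -12603.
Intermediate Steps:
h = -8 (h = -2*4 = -8)
q(u, c) = -2*u/5 (q(u, c) = -(u + u)/5 = -2*u/5)
M = -2/25 (M = -(-2)*(-1)/25 = -1/5*2/5 = -2/25 ≈ -0.080000)
Z(m) = 1/(m + 1/(9 + m)) (Z(m) = 1/(m + 1/(m + 9)) = 1/(m + 1/(9 + m)))
Z(M) - 12634 = (9 - 2/25)/(1 + (-2/25)**2 + 9*(-2/25)) - 12634 = (223/25)/(1 + 4/625 - 18/25) - 12634 = (223/25)/(179/625) - 12634 = (625/179)*(223/25) - 12634 = 5575/179 - 12634 = -2255911/179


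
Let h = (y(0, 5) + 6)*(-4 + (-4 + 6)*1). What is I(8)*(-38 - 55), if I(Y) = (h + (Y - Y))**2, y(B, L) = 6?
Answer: -53568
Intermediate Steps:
h = -24 (h = (6 + 6)*(-4 + (-4 + 6)*1) = 12*(-4 + 2*1) = 12*(-4 + 2) = 12*(-2) = -24)
I(Y) = 576 (I(Y) = (-24 + (Y - Y))**2 = (-24 + 0)**2 = (-24)**2 = 576)
I(8)*(-38 - 55) = 576*(-38 - 55) = 576*(-93) = -53568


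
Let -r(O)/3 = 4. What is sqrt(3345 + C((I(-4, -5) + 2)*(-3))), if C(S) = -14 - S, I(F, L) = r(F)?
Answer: sqrt(3301) ≈ 57.454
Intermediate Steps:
r(O) = -12 (r(O) = -3*4 = -12)
I(F, L) = -12
sqrt(3345 + C((I(-4, -5) + 2)*(-3))) = sqrt(3345 + (-14 - (-12 + 2)*(-3))) = sqrt(3345 + (-14 - (-10)*(-3))) = sqrt(3345 + (-14 - 1*30)) = sqrt(3345 + (-14 - 30)) = sqrt(3345 - 44) = sqrt(3301)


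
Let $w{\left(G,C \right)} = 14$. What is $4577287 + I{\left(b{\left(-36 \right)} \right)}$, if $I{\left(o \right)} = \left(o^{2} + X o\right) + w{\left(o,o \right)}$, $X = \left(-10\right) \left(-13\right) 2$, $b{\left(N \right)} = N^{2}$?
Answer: $6593877$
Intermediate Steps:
$X = 260$ ($X = 130 \cdot 2 = 260$)
$I{\left(o \right)} = 14 + o^{2} + 260 o$ ($I{\left(o \right)} = \left(o^{2} + 260 o\right) + 14 = 14 + o^{2} + 260 o$)
$4577287 + I{\left(b{\left(-36 \right)} \right)} = 4577287 + \left(14 + \left(\left(-36\right)^{2}\right)^{2} + 260 \left(-36\right)^{2}\right) = 4577287 + \left(14 + 1296^{2} + 260 \cdot 1296\right) = 4577287 + \left(14 + 1679616 + 336960\right) = 4577287 + 2016590 = 6593877$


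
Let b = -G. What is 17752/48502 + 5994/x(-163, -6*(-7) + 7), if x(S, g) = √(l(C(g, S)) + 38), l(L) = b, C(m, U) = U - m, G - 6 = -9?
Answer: 8876/24251 + 5994*√41/41 ≈ 936.47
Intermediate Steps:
G = -3 (G = 6 - 9 = -3)
b = 3 (b = -1*(-3) = 3)
l(L) = 3
x(S, g) = √41 (x(S, g) = √(3 + 38) = √41)
17752/48502 + 5994/x(-163, -6*(-7) + 7) = 17752/48502 + 5994/(√41) = 17752*(1/48502) + 5994*(√41/41) = 8876/24251 + 5994*√41/41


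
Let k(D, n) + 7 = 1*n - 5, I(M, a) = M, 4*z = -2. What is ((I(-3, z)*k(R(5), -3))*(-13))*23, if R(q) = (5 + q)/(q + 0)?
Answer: -13455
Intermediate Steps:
z = -½ (z = (¼)*(-2) = -½ ≈ -0.50000)
R(q) = (5 + q)/q
k(D, n) = -12 + n (k(D, n) = -7 + (1*n - 5) = -7 + (n - 5) = -7 + (-5 + n) = -12 + n)
((I(-3, z)*k(R(5), -3))*(-13))*23 = (-3*(-12 - 3)*(-13))*23 = (-3*(-15)*(-13))*23 = (45*(-13))*23 = -585*23 = -13455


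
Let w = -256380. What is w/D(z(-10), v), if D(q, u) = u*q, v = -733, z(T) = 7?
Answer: 256380/5131 ≈ 49.967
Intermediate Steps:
D(q, u) = q*u
w/D(z(-10), v) = -256380/(7*(-733)) = -256380/(-5131) = -256380*(-1/5131) = 256380/5131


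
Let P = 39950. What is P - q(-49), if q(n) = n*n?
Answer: 37549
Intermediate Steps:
q(n) = n**2
P - q(-49) = 39950 - 1*(-49)**2 = 39950 - 1*2401 = 39950 - 2401 = 37549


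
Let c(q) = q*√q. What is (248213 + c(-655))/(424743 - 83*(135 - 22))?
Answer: 248213/415364 - 655*I*√655/415364 ≈ 0.59758 - 0.040358*I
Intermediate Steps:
c(q) = q^(3/2)
(248213 + c(-655))/(424743 - 83*(135 - 22)) = (248213 + (-655)^(3/2))/(424743 - 83*(135 - 22)) = (248213 - 655*I*√655)/(424743 - 83*113) = (248213 - 655*I*√655)/(424743 - 9379) = (248213 - 655*I*√655)/415364 = (248213 - 655*I*√655)*(1/415364) = 248213/415364 - 655*I*√655/415364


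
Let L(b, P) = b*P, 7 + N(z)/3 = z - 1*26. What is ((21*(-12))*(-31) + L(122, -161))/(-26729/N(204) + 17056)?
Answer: -6068790/8722999 ≈ -0.69572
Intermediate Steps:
N(z) = -99 + 3*z (N(z) = -21 + 3*(z - 1*26) = -21 + 3*(z - 26) = -21 + 3*(-26 + z) = -21 + (-78 + 3*z) = -99 + 3*z)
L(b, P) = P*b
((21*(-12))*(-31) + L(122, -161))/(-26729/N(204) + 17056) = ((21*(-12))*(-31) - 161*122)/(-26729/(-99 + 3*204) + 17056) = (-252*(-31) - 19642)/(-26729/(-99 + 612) + 17056) = (7812 - 19642)/(-26729/513 + 17056) = -11830/(-26729*1/513 + 17056) = -11830/(-26729/513 + 17056) = -11830/8722999/513 = -11830*513/8722999 = -6068790/8722999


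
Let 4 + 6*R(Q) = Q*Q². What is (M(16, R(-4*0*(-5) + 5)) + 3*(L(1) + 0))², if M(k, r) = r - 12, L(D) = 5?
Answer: 19321/36 ≈ 536.69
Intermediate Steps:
R(Q) = -⅔ + Q³/6 (R(Q) = -⅔ + (Q*Q²)/6 = -⅔ + Q³/6)
M(k, r) = -12 + r
(M(16, R(-4*0*(-5) + 5)) + 3*(L(1) + 0))² = ((-12 + (-⅔ + (-4*0*(-5) + 5)³/6)) + 3*(5 + 0))² = ((-12 + (-⅔ + (0*(-5) + 5)³/6)) + 3*5)² = ((-12 + (-⅔ + (0 + 5)³/6)) + 15)² = ((-12 + (-⅔ + (⅙)*5³)) + 15)² = ((-12 + (-⅔ + (⅙)*125)) + 15)² = ((-12 + (-⅔ + 125/6)) + 15)² = ((-12 + 121/6) + 15)² = (49/6 + 15)² = (139/6)² = 19321/36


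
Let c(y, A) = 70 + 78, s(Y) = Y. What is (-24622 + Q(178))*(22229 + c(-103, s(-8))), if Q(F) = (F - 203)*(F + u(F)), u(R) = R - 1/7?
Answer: -5250293133/7 ≈ -7.5004e+8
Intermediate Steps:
u(R) = -1/7 + R (u(R) = R - 1*1/7 = R - 1/7 = -1/7 + R)
Q(F) = (-203 + F)*(-1/7 + 2*F) (Q(F) = (F - 203)*(F + (-1/7 + F)) = (-203 + F)*(-1/7 + 2*F))
c(y, A) = 148
(-24622 + Q(178))*(22229 + c(-103, s(-8))) = (-24622 + (29 + 2*178**2 - 2843/7*178))*(22229 + 148) = (-24622 + (29 + 2*31684 - 506054/7))*22377 = (-24622 + (29 + 63368 - 506054/7))*22377 = (-24622 - 62275/7)*22377 = -234629/7*22377 = -5250293133/7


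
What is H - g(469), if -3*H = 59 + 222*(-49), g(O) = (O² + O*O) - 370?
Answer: -1307837/3 ≈ -4.3595e+5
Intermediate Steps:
g(O) = -370 + 2*O² (g(O) = (O² + O²) - 370 = 2*O² - 370 = -370 + 2*O²)
H = 10819/3 (H = -(59 + 222*(-49))/3 = -(59 - 10878)/3 = -⅓*(-10819) = 10819/3 ≈ 3606.3)
H - g(469) = 10819/3 - (-370 + 2*469²) = 10819/3 - (-370 + 2*219961) = 10819/3 - (-370 + 439922) = 10819/3 - 1*439552 = 10819/3 - 439552 = -1307837/3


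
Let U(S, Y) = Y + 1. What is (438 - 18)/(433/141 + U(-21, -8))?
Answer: -29610/277 ≈ -106.90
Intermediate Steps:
U(S, Y) = 1 + Y
(438 - 18)/(433/141 + U(-21, -8)) = (438 - 18)/(433/141 + (1 - 8)) = 420/(433*(1/141) - 7) = 420/(433/141 - 7) = 420/(-554/141) = 420*(-141/554) = -29610/277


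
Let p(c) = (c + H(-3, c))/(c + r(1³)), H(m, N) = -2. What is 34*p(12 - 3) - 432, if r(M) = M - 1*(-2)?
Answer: -2473/6 ≈ -412.17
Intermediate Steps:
r(M) = 2 + M (r(M) = M + 2 = 2 + M)
p(c) = (-2 + c)/(3 + c) (p(c) = (c - 2)/(c + (2 + 1³)) = (-2 + c)/(c + (2 + 1)) = (-2 + c)/(c + 3) = (-2 + c)/(3 + c))
34*p(12 - 3) - 432 = 34*((-2 + (12 - 3))/(3 + (12 - 3))) - 432 = 34*((-2 + 9)/(3 + 9)) - 432 = 34*(7/12) - 432 = 119/6 - 432 = -2473/6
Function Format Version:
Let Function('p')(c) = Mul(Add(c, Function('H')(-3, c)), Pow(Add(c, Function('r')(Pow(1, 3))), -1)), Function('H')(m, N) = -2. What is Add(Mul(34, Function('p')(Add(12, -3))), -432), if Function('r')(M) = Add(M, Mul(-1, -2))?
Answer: Rational(-2473, 6) ≈ -412.17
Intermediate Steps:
Function('r')(M) = Add(2, M) (Function('r')(M) = Add(M, 2) = Add(2, M))
Function('p')(c) = Mul(Pow(Add(3, c), -1), Add(-2, c)) (Function('p')(c) = Mul(Add(c, -2), Pow(Add(c, Add(2, Pow(1, 3))), -1)) = Mul(Add(-2, c), Pow(Add(c, Add(2, 1)), -1)) = Mul(Add(-2, c), Pow(Add(c, 3), -1)) = Mul(Add(-2, c), Pow(Add(3, c), -1)) = Mul(Pow(Add(3, c), -1), Add(-2, c)))
Add(Mul(34, Function('p')(Add(12, -3))), -432) = Add(Mul(34, Mul(Pow(Add(3, Add(12, -3)), -1), Add(-2, Add(12, -3)))), -432) = Add(Mul(34, Mul(Pow(Add(3, 9), -1), Add(-2, 9))), -432) = Add(Mul(34, Mul(Pow(12, -1), 7)), -432) = Add(Mul(34, Mul(Rational(1, 12), 7)), -432) = Add(Mul(34, Rational(7, 12)), -432) = Add(Rational(119, 6), -432) = Rational(-2473, 6)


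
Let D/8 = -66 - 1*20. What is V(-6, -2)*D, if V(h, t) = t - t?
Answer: 0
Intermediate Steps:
V(h, t) = 0
D = -688 (D = 8*(-66 - 1*20) = 8*(-66 - 20) = 8*(-86) = -688)
V(-6, -2)*D = 0*(-688) = 0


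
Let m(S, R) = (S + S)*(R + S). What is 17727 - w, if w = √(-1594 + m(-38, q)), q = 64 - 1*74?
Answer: 17727 - √2054 ≈ 17682.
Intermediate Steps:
q = -10 (q = 64 - 74 = -10)
m(S, R) = 2*S*(R + S) (m(S, R) = (2*S)*(R + S) = 2*S*(R + S))
w = √2054 (w = √(-1594 + 2*(-38)*(-10 - 38)) = √(-1594 + 2*(-38)*(-48)) = √(-1594 + 3648) = √2054 ≈ 45.321)
17727 - w = 17727 - √2054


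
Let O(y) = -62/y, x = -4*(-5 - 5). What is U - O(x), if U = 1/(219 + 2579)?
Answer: 43379/27980 ≈ 1.5504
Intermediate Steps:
x = 40 (x = -4*(-10) = 40)
U = 1/2798 ≈ 0.00035740
U - O(x) = 1/2798 - (-62)/40 = 1/2798 - 1*(-31/20) = 1/2798 + 31/20 = 43379/27980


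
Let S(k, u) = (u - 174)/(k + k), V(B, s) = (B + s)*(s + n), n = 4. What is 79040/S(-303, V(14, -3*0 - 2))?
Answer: 1596608/5 ≈ 3.1932e+5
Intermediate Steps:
V(B, s) = (4 + s)*(B + s) (V(B, s) = (B + s)*(s + 4) = (B + s)*(4 + s) = (4 + s)*(B + s))
S(k, u) = (-174 + u)/(2*k) (S(k, u) = (-174 + u)/((2*k)) = (-174 + u)*(1/(2*k)) = (-174 + u)/(2*k))
79040/S(-303, V(14, -3*0 - 2)) = 79040/(((1/2)*(-174 + ((-3*0 - 2)**2 + 4*14 + 4*(-3*0 - 2) + 14*(-3*0 - 2)))/(-303))) = 79040/(((1/2)*(-1/303)*(-174 + ((0 - 2)**2 + 56 + 4*(0 - 2) + 14*(0 - 2))))) = 79040/(((1/2)*(-1/303)*(-174 + ((-2)**2 + 56 + 4*(-2) + 14*(-2))))) = 79040/(((1/2)*(-1/303)*(-174 + (4 + 56 - 8 - 28)))) = 79040/(((1/2)*(-1/303)*(-174 + 24))) = 79040/(((1/2)*(-1/303)*(-150))) = 79040/(25/101) = 79040*(101/25) = 1596608/5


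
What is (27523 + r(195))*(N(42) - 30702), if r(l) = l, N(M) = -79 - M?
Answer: -854351914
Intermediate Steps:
(27523 + r(195))*(N(42) - 30702) = (27523 + 195)*((-79 - 1*42) - 30702) = 27718*((-79 - 42) - 30702) = 27718*(-121 - 30702) = 27718*(-30823) = -854351914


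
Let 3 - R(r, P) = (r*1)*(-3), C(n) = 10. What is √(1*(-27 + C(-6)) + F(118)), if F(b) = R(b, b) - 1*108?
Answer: 2*√58 ≈ 15.232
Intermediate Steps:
R(r, P) = 3 + 3*r (R(r, P) = 3 - r*1*(-3) = 3 - r*(-3) = 3 - (-3)*r = 3 + 3*r)
F(b) = -105 + 3*b (F(b) = (3 + 3*b) - 1*108 = (3 + 3*b) - 108 = -105 + 3*b)
√(1*(-27 + C(-6)) + F(118)) = √(1*(-27 + 10) + (-105 + 3*118)) = √(1*(-17) + (-105 + 354)) = √(-17 + 249) = √232 = 2*√58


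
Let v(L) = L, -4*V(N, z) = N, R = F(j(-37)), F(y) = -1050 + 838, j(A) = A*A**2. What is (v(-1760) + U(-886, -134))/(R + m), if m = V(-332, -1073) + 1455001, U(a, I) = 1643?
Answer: -117/1454872 ≈ -8.0419e-5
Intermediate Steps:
j(A) = A**3
F(y) = -212
R = -212
V(N, z) = -N/4
m = 1455084 (m = -1/4*(-332) + 1455001 = 83 + 1455001 = 1455084)
(v(-1760) + U(-886, -134))/(R + m) = (-1760 + 1643)/(-212 + 1455084) = -117/1454872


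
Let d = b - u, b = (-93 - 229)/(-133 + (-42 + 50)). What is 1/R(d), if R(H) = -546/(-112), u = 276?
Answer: 8/39 ≈ 0.20513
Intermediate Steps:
b = 322/125 (b = -322/(-133 + 8) = -322/(-125) = -322*(-1/125) = 322/125 ≈ 2.5760)
d = -34178/125 (d = 322/125 - 1*276 = 322/125 - 276 = -34178/125 ≈ -273.42)
R(H) = 39/8 (R(H) = -546*(-1/112) = 39/8)
1/R(d) = 1/(39/8) = 8/39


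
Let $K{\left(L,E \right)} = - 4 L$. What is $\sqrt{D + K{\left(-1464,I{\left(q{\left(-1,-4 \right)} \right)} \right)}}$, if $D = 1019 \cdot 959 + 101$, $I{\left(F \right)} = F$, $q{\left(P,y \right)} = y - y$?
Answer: $153 \sqrt{42} \approx 991.55$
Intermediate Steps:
$q{\left(P,y \right)} = 0$
$D = 977322$ ($D = 977221 + 101 = 977322$)
$\sqrt{D + K{\left(-1464,I{\left(q{\left(-1,-4 \right)} \right)} \right)}} = \sqrt{977322 - -5856} = \sqrt{977322 + 5856} = \sqrt{983178} = 153 \sqrt{42}$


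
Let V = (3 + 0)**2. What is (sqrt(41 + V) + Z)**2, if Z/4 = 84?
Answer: 112946 + 3360*sqrt(2) ≈ 1.1770e+5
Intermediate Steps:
Z = 336 (Z = 4*84 = 336)
V = 9 (V = 3**2 = 9)
(sqrt(41 + V) + Z)**2 = (sqrt(41 + 9) + 336)**2 = (sqrt(50) + 336)**2 = (5*sqrt(2) + 336)**2 = (336 + 5*sqrt(2))**2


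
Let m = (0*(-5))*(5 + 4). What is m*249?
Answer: 0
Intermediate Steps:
m = 0 (m = 0*9 = 0)
m*249 = 0*249 = 0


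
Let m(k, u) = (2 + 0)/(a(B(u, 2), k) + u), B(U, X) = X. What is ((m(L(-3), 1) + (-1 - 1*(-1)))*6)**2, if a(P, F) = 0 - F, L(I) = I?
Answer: 9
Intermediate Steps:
a(P, F) = -F
m(k, u) = 2/(u - k) (m(k, u) = (2 + 0)/(-k + u) = 2/(u - k))
((m(L(-3), 1) + (-1 - 1*(-1)))*6)**2 = ((2/(1 - 1*(-3)) + (-1 - 1*(-1)))*6)**2 = ((2/(1 + 3) + (-1 + 1))*6)**2 = ((2/4 + 0)*6)**2 = ((2*(1/4) + 0)*6)**2 = ((1/2 + 0)*6)**2 = ((1/2)*6)**2 = 3**2 = 9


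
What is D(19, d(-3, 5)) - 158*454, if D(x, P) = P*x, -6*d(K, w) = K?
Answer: -143445/2 ≈ -71723.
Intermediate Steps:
d(K, w) = -K/6
D(19, d(-3, 5)) - 158*454 = -⅙*(-3)*19 - 158*454 = (½)*19 - 71732 = 19/2 - 71732 = -143445/2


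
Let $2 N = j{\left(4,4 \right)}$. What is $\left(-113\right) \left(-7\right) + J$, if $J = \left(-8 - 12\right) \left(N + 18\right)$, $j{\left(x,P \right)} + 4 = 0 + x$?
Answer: $431$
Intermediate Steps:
$j{\left(x,P \right)} = -4 + x$ ($j{\left(x,P \right)} = -4 + \left(0 + x\right) = -4 + x$)
$N = 0$ ($N = \frac{-4 + 4}{2} = \frac{1}{2} \cdot 0 = 0$)
$J = -360$ ($J = \left(-8 - 12\right) \left(0 + 18\right) = \left(-20\right) 18 = -360$)
$\left(-113\right) \left(-7\right) + J = \left(-113\right) \left(-7\right) - 360 = 791 - 360 = 431$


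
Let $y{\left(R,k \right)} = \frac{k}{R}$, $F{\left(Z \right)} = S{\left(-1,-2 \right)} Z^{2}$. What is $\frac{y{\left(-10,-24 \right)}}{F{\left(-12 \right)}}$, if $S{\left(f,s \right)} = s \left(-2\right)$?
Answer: $\frac{1}{240} \approx 0.0041667$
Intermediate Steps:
$S{\left(f,s \right)} = - 2 s$
$F{\left(Z \right)} = 4 Z^{2}$ ($F{\left(Z \right)} = \left(-2\right) \left(-2\right) Z^{2} = 4 Z^{2}$)
$\frac{y{\left(-10,-24 \right)}}{F{\left(-12 \right)}} = \frac{\left(-24\right) \frac{1}{-10}}{4 \left(-12\right)^{2}} = \frac{\left(-24\right) \left(- \frac{1}{10}\right)}{4 \cdot 144} = \frac{12}{5 \cdot 576} = \frac{12}{5} \cdot \frac{1}{576} = \frac{1}{240}$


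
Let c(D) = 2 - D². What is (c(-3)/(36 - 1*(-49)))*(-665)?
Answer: 931/17 ≈ 54.765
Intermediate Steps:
(c(-3)/(36 - 1*(-49)))*(-665) = ((2 - 1*(-3)²)/(36 - 1*(-49)))*(-665) = ((2 - 1*9)/(36 + 49))*(-665) = ((2 - 9)/85)*(-665) = -7*1/85*(-665) = -7/85*(-665) = 931/17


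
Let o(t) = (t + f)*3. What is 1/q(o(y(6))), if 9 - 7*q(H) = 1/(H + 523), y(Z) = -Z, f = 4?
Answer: 3619/4652 ≈ 0.77794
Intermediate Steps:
o(t) = 12 + 3*t (o(t) = (t + 4)*3 = (4 + t)*3 = 12 + 3*t)
q(H) = 9/7 - 1/(7*(523 + H)) (q(H) = 9/7 - 1/(7*(H + 523)) = 9/7 - 1/(7*(523 + H)))
1/q(o(y(6))) = 1/((4706 + 9*(12 + 3*(-1*6)))/(7*(523 + (12 + 3*(-1*6))))) = 1/((4706 + 9*(12 + 3*(-6)))/(7*(523 + (12 + 3*(-6))))) = 1/((4706 + 9*(12 - 18))/(7*(523 + (12 - 18)))) = 1/((4706 + 9*(-6))/(7*(523 - 6))) = 1/((⅐)*(4706 - 54)/517) = 1/((⅐)*(1/517)*4652) = 1/(4652/3619) = 3619/4652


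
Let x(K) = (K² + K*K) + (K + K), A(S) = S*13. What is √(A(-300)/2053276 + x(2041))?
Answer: √2196359450567166859/513319 ≈ 2887.1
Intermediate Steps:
A(S) = 13*S
x(K) = 2*K + 2*K² (x(K) = (K² + K²) + 2*K = 2*K² + 2*K = 2*K + 2*K²)
√(A(-300)/2053276 + x(2041)) = √((13*(-300))/2053276 + 2*2041*(1 + 2041)) = √(-3900*1/2053276 + 2*2041*2042) = √(-975/513319 + 8335444) = √(4278741777661/513319) = √2196359450567166859/513319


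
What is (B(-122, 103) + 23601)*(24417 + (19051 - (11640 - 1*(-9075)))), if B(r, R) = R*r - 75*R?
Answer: 75312430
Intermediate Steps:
B(r, R) = -75*R + R*r
(B(-122, 103) + 23601)*(24417 + (19051 - (11640 - 1*(-9075)))) = (103*(-75 - 122) + 23601)*(24417 + (19051 - (11640 - 1*(-9075)))) = (103*(-197) + 23601)*(24417 + (19051 - (11640 + 9075))) = (-20291 + 23601)*(24417 + (19051 - 1*20715)) = 3310*(24417 + (19051 - 20715)) = 3310*(24417 - 1664) = 3310*22753 = 75312430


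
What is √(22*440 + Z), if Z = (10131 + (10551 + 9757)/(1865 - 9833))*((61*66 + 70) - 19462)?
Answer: 3*I*√476486419505/166 ≈ 12475.0*I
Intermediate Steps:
Z = -51670415875/332 (Z = (10131 + 20308/(-7968))*((4026 + 70) - 19462) = (10131 + 20308*(-1/7968))*(4096 - 19462) = (10131 - 5077/1992)*(-15366) = (20175875/1992)*(-15366) = -51670415875/332 ≈ -1.5563e+8)
√(22*440 + Z) = √(22*440 - 51670415875/332) = √(9680 - 51670415875/332) = √(-51667202115/332) = 3*I*√476486419505/166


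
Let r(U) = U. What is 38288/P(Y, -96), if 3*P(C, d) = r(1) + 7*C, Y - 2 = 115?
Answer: 28716/205 ≈ 140.08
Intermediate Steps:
Y = 117 (Y = 2 + 115 = 117)
P(C, d) = ⅓ + 7*C/3 (P(C, d) = (1 + 7*C)/3 = ⅓ + 7*C/3)
38288/P(Y, -96) = 38288/(⅓ + (7/3)*117) = 38288/(⅓ + 273) = 38288/(820/3) = 38288*(3/820) = 28716/205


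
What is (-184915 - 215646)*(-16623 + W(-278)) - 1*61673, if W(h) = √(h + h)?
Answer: 6658463830 - 801122*I*√139 ≈ 6.6585e+9 - 9.4451e+6*I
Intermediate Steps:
W(h) = √2*√h (W(h) = √(2*h) = √2*√h)
(-184915 - 215646)*(-16623 + W(-278)) - 1*61673 = (-184915 - 215646)*(-16623 + √2*√(-278)) - 1*61673 = -400561*(-16623 + √2*(I*√278)) - 61673 = -400561*(-16623 + 2*I*√139) - 61673 = (6658525503 - 801122*I*√139) - 61673 = 6658463830 - 801122*I*√139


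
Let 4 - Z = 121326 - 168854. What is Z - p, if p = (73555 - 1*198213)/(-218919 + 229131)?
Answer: 242760721/5106 ≈ 47544.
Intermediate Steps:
Z = 47532 (Z = 4 - (121326 - 168854) = 4 - 1*(-47528) = 4 + 47528 = 47532)
p = -62329/5106 (p = (73555 - 198213)/10212 = -124658*1/10212 = -62329/5106 ≈ -12.207)
Z - p = 47532 - 1*(-62329/5106) = 47532 + 62329/5106 = 242760721/5106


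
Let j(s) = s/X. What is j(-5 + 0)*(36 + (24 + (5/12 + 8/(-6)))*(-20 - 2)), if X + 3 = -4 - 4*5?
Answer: -14155/162 ≈ -87.377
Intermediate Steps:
X = -27 (X = -3 + (-4 - 4*5) = -3 + (-4 - 20) = -3 - 24 = -27)
j(s) = -s/27 (j(s) = s/(-27) = s*(-1/27) = -s/27)
j(-5 + 0)*(36 + (24 + (5/12 + 8/(-6)))*(-20 - 2)) = (-(-5 + 0)/27)*(36 + (24 + (5/12 + 8/(-6)))*(-20 - 2)) = (-1/27*(-5))*(36 + (24 + (5*(1/12) + 8*(-1/6)))*(-22)) = 5*(36 + (24 + (5/12 - 4/3))*(-22))/27 = 5*(36 + (24 - 11/12)*(-22))/27 = 5*(36 + (277/12)*(-22))/27 = 5*(36 - 3047/6)/27 = (5/27)*(-2831/6) = -14155/162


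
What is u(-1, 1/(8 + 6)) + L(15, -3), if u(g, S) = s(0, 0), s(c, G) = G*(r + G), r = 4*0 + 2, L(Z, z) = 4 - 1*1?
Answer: 3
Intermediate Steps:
L(Z, z) = 3 (L(Z, z) = 4 - 1 = 3)
r = 2 (r = 0 + 2 = 2)
s(c, G) = G*(2 + G)
u(g, S) = 0 (u(g, S) = 0*(2 + 0) = 0*2 = 0)
u(-1, 1/(8 + 6)) + L(15, -3) = 0 + 3 = 3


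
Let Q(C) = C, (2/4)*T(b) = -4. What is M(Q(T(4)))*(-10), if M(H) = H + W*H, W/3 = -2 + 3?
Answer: 320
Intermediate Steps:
W = 3 (W = 3*(-2 + 3) = 3*1 = 3)
T(b) = -8 (T(b) = 2*(-4) = -8)
M(H) = 4*H (M(H) = H + 3*H = 4*H)
M(Q(T(4)))*(-10) = (4*(-8))*(-10) = -32*(-10) = 320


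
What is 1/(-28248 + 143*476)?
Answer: 1/39820 ≈ 2.5113e-5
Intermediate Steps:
1/(-28248 + 143*476) = 1/(-28248 + 68068) = 1/39820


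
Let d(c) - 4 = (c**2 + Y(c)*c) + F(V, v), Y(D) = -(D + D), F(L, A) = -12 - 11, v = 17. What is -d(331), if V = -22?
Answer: 109580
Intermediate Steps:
F(L, A) = -23
Y(D) = -2*D
d(c) = -19 - c**2 (d(c) = 4 + ((c**2 + (-2*c)*c) - 23) = 4 + ((c**2 - 2*c**2) - 23) = 4 + (-c**2 - 23) = 4 + (-23 - c**2) = -19 - c**2)
-d(331) = -(-19 - 1*331**2) = -(-19 - 1*109561) = -(-19 - 109561) = -1*(-109580) = 109580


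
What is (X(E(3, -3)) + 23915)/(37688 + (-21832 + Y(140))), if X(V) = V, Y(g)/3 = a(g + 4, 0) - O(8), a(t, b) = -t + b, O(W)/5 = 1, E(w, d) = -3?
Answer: 23912/15409 ≈ 1.5518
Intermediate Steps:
O(W) = 5 (O(W) = 5*1 = 5)
a(t, b) = b - t
Y(g) = -27 - 3*g (Y(g) = 3*((0 - (g + 4)) - 1*5) = 3*((0 - (4 + g)) - 5) = 3*((0 + (-4 - g)) - 5) = 3*((-4 - g) - 5) = 3*(-9 - g) = -27 - 3*g)
(X(E(3, -3)) + 23915)/(37688 + (-21832 + Y(140))) = (-3 + 23915)/(37688 + (-21832 + (-27 - 3*140))) = 23912/(37688 + (-21832 + (-27 - 420))) = 23912/(37688 + (-21832 - 447)) = 23912/(37688 - 22279) = 23912/15409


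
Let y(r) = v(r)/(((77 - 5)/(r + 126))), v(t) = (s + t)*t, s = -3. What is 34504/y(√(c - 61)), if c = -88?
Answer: -2484288*√149/(18327*√149 + 78523*I) ≈ -120.68 + 42.361*I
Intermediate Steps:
v(t) = t*(-3 + t) (v(t) = (-3 + t)*t = t*(-3 + t))
y(r) = r*(-3 + r)*(7/4 + r/72) (y(r) = (r*(-3 + r))/(((77 - 5)/(r + 126))) = (r*(-3 + r))/((72/(126 + r))) = (r*(-3 + r))*(7/4 + r/72) = r*(-3 + r)*(7/4 + r/72))
34504/y(√(c - 61)) = 34504/((√(-88 - 61)*(-3 + √(-88 - 61))*(126 + √(-88 - 61))/72)) = 34504/((√(-149)*(-3 + √(-149))*(126 + √(-149))/72)) = 34504/(((I*√149)*(-3 + I*√149)*(126 + I*√149)/72)) = 34504/((I*√149*(-3 + I*√149)*(126 + I*√149)/72)) = 34504*(-72*I*√149/(149*(-3 + I*√149)*(126 + I*√149))) = -2484288*I*√149/(149*(-3 + I*√149)*(126 + I*√149))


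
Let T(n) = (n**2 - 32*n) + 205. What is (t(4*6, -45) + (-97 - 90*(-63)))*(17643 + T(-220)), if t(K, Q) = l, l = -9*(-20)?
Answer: 421625864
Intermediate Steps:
T(n) = 205 + n**2 - 32*n
l = 180
t(K, Q) = 180
(t(4*6, -45) + (-97 - 90*(-63)))*(17643 + T(-220)) = (180 + (-97 - 90*(-63)))*(17643 + (205 + (-220)**2 - 32*(-220))) = (180 + (-97 + 5670))*(17643 + (205 + 48400 + 7040)) = (180 + 5573)*(17643 + 55645) = 5753*73288 = 421625864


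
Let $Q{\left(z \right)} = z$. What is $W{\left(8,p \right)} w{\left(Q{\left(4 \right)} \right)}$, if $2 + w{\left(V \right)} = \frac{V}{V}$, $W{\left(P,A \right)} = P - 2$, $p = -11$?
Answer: $-6$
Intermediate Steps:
$W{\left(P,A \right)} = -2 + P$
$w{\left(V \right)} = -1$ ($w{\left(V \right)} = -2 + \frac{V}{V} = -2 + 1 = -1$)
$W{\left(8,p \right)} w{\left(Q{\left(4 \right)} \right)} = \left(-2 + 8\right) \left(-1\right) = 6 \left(-1\right) = -6$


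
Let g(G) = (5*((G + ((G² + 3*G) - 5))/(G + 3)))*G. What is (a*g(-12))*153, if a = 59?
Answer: 5476380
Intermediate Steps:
g(G) = 5*G*(-5 + G² + 4*G)/(3 + G) (g(G) = (5*((G + (-5 + G² + 3*G))/(3 + G)))*G = (5*((-5 + G² + 4*G)/(3 + G)))*G = (5*(-5 + G² + 4*G)/(3 + G))*G = 5*G*(-5 + G² + 4*G)/(3 + G))
(a*g(-12))*153 = (59*(5*(-12)*(-5 + (-12)² + 4*(-12))/(3 - 12)))*153 = (59*(5*(-12)*(-5 + 144 - 48)/(-9)))*153 = (59*(5*(-12)*(-⅑)*91))*153 = (59*(1820/3))*153 = (107380/3)*153 = 5476380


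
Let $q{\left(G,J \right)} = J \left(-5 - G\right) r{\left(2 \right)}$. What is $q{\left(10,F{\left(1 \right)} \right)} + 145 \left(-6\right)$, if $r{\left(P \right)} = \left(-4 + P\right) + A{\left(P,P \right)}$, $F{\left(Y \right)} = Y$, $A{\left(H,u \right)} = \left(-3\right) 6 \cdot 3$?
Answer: $-30$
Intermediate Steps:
$A{\left(H,u \right)} = -54$ ($A{\left(H,u \right)} = \left(-18\right) 3 = -54$)
$r{\left(P \right)} = -58 + P$ ($r{\left(P \right)} = \left(-4 + P\right) - 54 = -58 + P$)
$q{\left(G,J \right)} = - 56 J \left(-5 - G\right)$ ($q{\left(G,J \right)} = J \left(-5 - G\right) \left(-58 + 2\right) = J \left(-5 - G\right) \left(-56\right) = - 56 J \left(-5 - G\right)$)
$q{\left(10,F{\left(1 \right)} \right)} + 145 \left(-6\right) = 56 \cdot 1 \left(5 + 10\right) + 145 \left(-6\right) = 56 \cdot 1 \cdot 15 - 870 = 840 - 870 = -30$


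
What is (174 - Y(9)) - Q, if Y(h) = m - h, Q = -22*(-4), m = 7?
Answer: 88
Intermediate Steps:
Q = 88
Y(h) = 7 - h
(174 - Y(9)) - Q = (174 - (7 - 1*9)) - 1*88 = (174 - (7 - 9)) - 88 = (174 - 1*(-2)) - 88 = (174 + 2) - 88 = 176 - 88 = 88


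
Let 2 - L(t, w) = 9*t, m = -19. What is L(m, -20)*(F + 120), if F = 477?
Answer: 103281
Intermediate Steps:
L(t, w) = 2 - 9*t
L(m, -20)*(F + 120) = (2 - 9*(-19))*(477 + 120) = (2 + 171)*597 = 173*597 = 103281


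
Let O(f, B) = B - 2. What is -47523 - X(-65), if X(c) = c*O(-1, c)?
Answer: -51878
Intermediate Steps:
O(f, B) = -2 + B
X(c) = c*(-2 + c)
-47523 - X(-65) = -47523 - (-65)*(-2 - 65) = -47523 - (-65)*(-67) = -47523 - 1*4355 = -47523 - 4355 = -51878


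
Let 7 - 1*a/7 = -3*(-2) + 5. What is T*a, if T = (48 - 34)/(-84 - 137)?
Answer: 392/221 ≈ 1.7738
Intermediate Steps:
T = -14/221 (T = 14/(-221) = 14*(-1/221) = -14/221 ≈ -0.063348)
a = -28 (a = 49 - 7*(-3*(-2) + 5) = 49 - 7*(6 + 5) = 49 - 7*11 = 49 - 77 = -28)
T*a = -14/221*(-28) = 392/221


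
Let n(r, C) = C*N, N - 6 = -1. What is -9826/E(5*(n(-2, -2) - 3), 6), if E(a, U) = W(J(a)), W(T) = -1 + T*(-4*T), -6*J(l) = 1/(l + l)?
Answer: 1494534600/152101 ≈ 9825.9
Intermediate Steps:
N = 5 (N = 6 - 1 = 5)
n(r, C) = 5*C (n(r, C) = C*5 = 5*C)
J(l) = -1/(12*l) (J(l) = -1/(6*(l + l)) = -1/(2*l)/6 = -1/(12*l))
W(T) = -1 - 4*T**2
E(a, U) = -1 - 1/(36*a**2) (E(a, U) = -1 - 4*1/(144*a**2) = -1 - 1/(36*a**2))
-9826/E(5*(n(-2, -2) - 3), 6) = -9826/(-1 - 1/(25*(5*(-2) - 3)**2)/36) = -9826/(-1 - 1/(25*(-10 - 3)**2)/36) = -9826/(-1 - 1/(36*(5*(-13))**2)) = -9826/(-1 - 1/36/(-65)**2) = -9826/(-1 - 1/36*1/4225) = -9826/(-1 - 1/152100) = -9826/(-152101/152100) = -9826*(-152100/152101) = 1494534600/152101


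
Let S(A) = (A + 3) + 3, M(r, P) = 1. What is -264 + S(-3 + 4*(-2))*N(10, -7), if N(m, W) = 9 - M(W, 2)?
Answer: -304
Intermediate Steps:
S(A) = 6 + A (S(A) = (3 + A) + 3 = 6 + A)
N(m, W) = 8 (N(m, W) = 9 - 1*1 = 9 - 1 = 8)
-264 + S(-3 + 4*(-2))*N(10, -7) = -264 + (6 + (-3 + 4*(-2)))*8 = -264 + (6 + (-3 - 8))*8 = -264 + (6 - 11)*8 = -264 - 5*8 = -264 - 40 = -304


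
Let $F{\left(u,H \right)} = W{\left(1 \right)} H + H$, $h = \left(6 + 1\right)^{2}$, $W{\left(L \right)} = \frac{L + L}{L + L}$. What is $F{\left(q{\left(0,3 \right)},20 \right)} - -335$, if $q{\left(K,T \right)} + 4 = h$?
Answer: $375$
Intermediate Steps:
$W{\left(L \right)} = 1$ ($W{\left(L \right)} = \frac{2 L}{2 L} = 2 L \frac{1}{2 L} = 1$)
$h = 49$ ($h = 7^{2} = 49$)
$q{\left(K,T \right)} = 45$ ($q{\left(K,T \right)} = -4 + 49 = 45$)
$F{\left(u,H \right)} = 2 H$ ($F{\left(u,H \right)} = 1 H + H = H + H = 2 H$)
$F{\left(q{\left(0,3 \right)},20 \right)} - -335 = 2 \cdot 20 - -335 = 40 + 335 = 375$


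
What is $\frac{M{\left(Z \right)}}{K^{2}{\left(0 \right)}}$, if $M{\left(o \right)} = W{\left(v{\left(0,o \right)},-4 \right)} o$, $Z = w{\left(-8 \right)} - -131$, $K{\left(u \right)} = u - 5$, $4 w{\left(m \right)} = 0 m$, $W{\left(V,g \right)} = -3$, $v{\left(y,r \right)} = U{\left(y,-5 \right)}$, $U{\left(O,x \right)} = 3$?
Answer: $- \frac{393}{25} \approx -15.72$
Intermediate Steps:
$v{\left(y,r \right)} = 3$
$w{\left(m \right)} = 0$ ($w{\left(m \right)} = \frac{0 m}{4} = \frac{1}{4} \cdot 0 = 0$)
$K{\left(u \right)} = -5 + u$
$Z = 131$ ($Z = 0 - -131 = 0 + 131 = 131$)
$M{\left(o \right)} = - 3 o$
$\frac{M{\left(Z \right)}}{K^{2}{\left(0 \right)}} = \frac{\left(-3\right) 131}{\left(-5 + 0\right)^{2}} = - \frac{393}{\left(-5\right)^{2}} = - \frac{393}{25}$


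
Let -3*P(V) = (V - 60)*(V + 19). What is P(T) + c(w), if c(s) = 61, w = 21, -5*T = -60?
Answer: 557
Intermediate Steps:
T = 12 (T = -⅕*(-60) = 12)
P(V) = -(-60 + V)*(19 + V)/3 (P(V) = -(V - 60)*(V + 19)/3 = -(-60 + V)*(19 + V)/3)
P(T) + c(w) = (380 - ⅓*12² + (41/3)*12) + 61 = (380 - ⅓*144 + 164) + 61 = (380 - 48 + 164) + 61 = 496 + 61 = 557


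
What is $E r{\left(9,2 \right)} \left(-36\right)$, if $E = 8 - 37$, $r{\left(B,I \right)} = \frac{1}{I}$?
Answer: $522$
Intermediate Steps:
$E = -29$
$E r{\left(9,2 \right)} \left(-36\right) = - \frac{29}{2} \left(-36\right) = \left(-29\right) \frac{1}{2} \left(-36\right) = \left(- \frac{29}{2}\right) \left(-36\right) = 522$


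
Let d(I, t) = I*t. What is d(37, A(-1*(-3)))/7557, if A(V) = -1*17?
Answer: -629/7557 ≈ -0.083234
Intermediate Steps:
A(V) = -17
d(37, A(-1*(-3)))/7557 = (37*(-17))/7557 = -629*1/7557 = -629/7557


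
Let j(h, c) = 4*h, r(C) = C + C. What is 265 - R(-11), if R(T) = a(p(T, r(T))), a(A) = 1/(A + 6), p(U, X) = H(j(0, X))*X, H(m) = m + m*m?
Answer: 1589/6 ≈ 264.83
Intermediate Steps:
r(C) = 2*C
H(m) = m + m²
p(U, X) = 0 (p(U, X) = ((4*0)*(1 + 4*0))*X = (0*(1 + 0))*X = (0*1)*X = 0*X = 0)
a(A) = 1/(6 + A)
R(T) = ⅙ (R(T) = 1/(6 + 0) = 1/6 = ⅙)
265 - R(-11) = 265 - 1*⅙ = 265 - ⅙ = 1589/6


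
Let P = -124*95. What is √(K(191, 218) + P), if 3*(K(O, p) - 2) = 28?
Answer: I*√105918/3 ≈ 108.48*I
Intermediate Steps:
P = -11780
K(O, p) = 34/3 (K(O, p) = 2 + (⅓)*28 = 2 + 28/3 = 34/3)
√(K(191, 218) + P) = √(34/3 - 11780) = √(-35306/3) = I*√105918/3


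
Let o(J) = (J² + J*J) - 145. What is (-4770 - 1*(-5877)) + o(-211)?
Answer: 90004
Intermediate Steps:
o(J) = -145 + 2*J² (o(J) = (J² + J²) - 145 = 2*J² - 145 = -145 + 2*J²)
(-4770 - 1*(-5877)) + o(-211) = (-4770 - 1*(-5877)) + (-145 + 2*(-211)²) = (-4770 + 5877) + (-145 + 2*44521) = 1107 + (-145 + 89042) = 1107 + 88897 = 90004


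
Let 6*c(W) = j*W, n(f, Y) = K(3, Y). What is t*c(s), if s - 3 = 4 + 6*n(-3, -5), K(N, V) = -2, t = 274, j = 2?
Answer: -1370/3 ≈ -456.67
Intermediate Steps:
n(f, Y) = -2
s = -5 (s = 3 + (4 + 6*(-2)) = 3 + (4 - 12) = 3 - 8 = -5)
c(W) = W/3 (c(W) = (2*W)/6 = W/3)
t*c(s) = 274*((1/3)*(-5)) = 274*(-5/3) = -1370/3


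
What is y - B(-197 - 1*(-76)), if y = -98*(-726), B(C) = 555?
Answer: 70593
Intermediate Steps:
y = 71148
y - B(-197 - 1*(-76)) = 71148 - 1*555 = 71148 - 555 = 70593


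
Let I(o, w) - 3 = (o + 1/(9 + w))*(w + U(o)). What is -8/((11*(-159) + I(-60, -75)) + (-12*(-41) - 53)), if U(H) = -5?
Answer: -264/115309 ≈ -0.0022895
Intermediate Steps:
I(o, w) = 3 + (-5 + w)*(o + 1/(9 + w)) (I(o, w) = 3 + (o + 1/(9 + w))*(w - 5) = 3 + (o + 1/(9 + w))*(-5 + w) = 3 + (-5 + w)*(o + 1/(9 + w)))
-8/((11*(-159) + I(-60, -75)) + (-12*(-41) - 53)) = -8/((11*(-159) + (22 - 45*(-60) + 4*(-75) - 60*(-75)**2 + 4*(-60)*(-75))/(9 - 75)) + (-12*(-41) - 53)) = -8/((-1749 + (22 + 2700 - 300 - 60*5625 + 18000)/(-66)) + (492 - 53)) = -8/((-1749 - (22 + 2700 - 300 - 337500 + 18000)/66) + 439) = -8/((-1749 - 1/66*(-317078)) + 439) = -8/((-1749 + 158539/33) + 439) = -8/(100822/33 + 439) = -8/(115309/33) = (33/115309)*(-8) = -264/115309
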